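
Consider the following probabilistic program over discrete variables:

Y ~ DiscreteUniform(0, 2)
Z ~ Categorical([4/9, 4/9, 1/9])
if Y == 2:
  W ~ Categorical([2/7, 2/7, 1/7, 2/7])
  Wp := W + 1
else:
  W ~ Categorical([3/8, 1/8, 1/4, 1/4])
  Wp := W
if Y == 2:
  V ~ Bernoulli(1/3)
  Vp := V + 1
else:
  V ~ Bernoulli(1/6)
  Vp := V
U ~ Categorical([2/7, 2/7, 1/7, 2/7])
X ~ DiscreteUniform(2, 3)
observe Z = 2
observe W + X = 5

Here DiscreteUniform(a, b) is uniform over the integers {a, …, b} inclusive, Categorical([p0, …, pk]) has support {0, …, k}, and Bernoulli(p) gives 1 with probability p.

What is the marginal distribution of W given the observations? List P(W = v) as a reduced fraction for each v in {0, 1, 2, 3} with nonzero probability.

Enumerate traces; 48 have nonzero weight after conditioning:
  (Y=0, Z=2, W=2, V=0, U=0, X=3) weight 5/4536
  (Y=0, Z=2, W=2, V=0, U=1, X=3) weight 5/4536
  (Y=0, Z=2, W=2, V=0, U=2, X=3) weight 5/9072
  (Y=0, Z=2, W=2, V=0, U=3, X=3) weight 5/4536
  (Y=0, Z=2, W=2, V=1, U=0, X=3) weight 1/4536
  (Y=0, Z=2, W=2, V=1, U=1, X=3) weight 1/4536
  (Y=0, Z=2, W=2, V=1, U=2, X=3) weight 1/9072
  (Y=0, Z=2, W=2, V=1, U=3, X=3) weight 1/4536
  (Y=0, Z=2, W=3, V=0, U=0, X=2) weight 5/4536
  … 39 more
Group by W:
  weight(W=2) = 1/84
  weight(W=3) = 11/756
Total weight = 1/84 + 11/756 = 5/189
P(W=2 | obs) = 1/84 / 5/189 = 9/20
P(W=3 | obs) = 11/756 / 5/189 = 11/20

P(W=2) = 9/20, P(W=3) = 11/20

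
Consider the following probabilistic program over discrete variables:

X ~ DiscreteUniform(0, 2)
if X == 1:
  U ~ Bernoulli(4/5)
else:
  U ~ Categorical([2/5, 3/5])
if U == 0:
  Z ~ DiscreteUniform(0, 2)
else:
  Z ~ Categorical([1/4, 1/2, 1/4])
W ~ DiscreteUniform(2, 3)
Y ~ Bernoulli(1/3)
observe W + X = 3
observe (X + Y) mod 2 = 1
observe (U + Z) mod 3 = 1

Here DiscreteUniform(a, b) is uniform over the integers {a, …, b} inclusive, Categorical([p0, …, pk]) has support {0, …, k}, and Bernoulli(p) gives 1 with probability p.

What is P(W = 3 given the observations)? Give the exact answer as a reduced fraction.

P(W = 3 | obs) = 17/49

Enumerate traces; 4 have nonzero weight after conditioning:
  (X=0, U=0, Z=1, W=3, Y=1) weight 1/135
  (X=0, U=1, Z=0, W=3, Y=1) weight 1/120
  (X=1, U=0, Z=1, W=2, Y=0) weight 1/135
  (X=1, U=1, Z=0, W=2, Y=0) weight 1/45
Group by W:
  weight(W=2) = 4/135
  weight(W=3) = 17/1080
Total weight = 4/135 + 17/1080 = 49/1080
P(W=2 | obs) = 4/135 / 49/1080 = 32/49
P(W=3 | obs) = 17/1080 / 49/1080 = 17/49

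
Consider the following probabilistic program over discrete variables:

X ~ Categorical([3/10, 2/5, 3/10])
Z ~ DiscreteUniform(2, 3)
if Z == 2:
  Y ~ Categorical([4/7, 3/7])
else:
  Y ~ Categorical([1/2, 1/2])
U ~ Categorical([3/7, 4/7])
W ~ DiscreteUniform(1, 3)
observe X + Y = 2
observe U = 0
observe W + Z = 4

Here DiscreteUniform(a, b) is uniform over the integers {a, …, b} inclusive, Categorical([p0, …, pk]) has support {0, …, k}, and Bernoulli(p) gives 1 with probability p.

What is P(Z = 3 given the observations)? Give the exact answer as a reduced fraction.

Enumerate traces; 4 have nonzero weight after conditioning:
  (X=1, Z=2, Y=1, U=0, W=2) weight 3/245
  (X=1, Z=3, Y=1, U=0, W=1) weight 1/70
  (X=2, Z=2, Y=0, U=0, W=2) weight 3/245
  (X=2, Z=3, Y=0, U=0, W=1) weight 3/280
Group by Z:
  weight(Z=2) = 6/245
  weight(Z=3) = 1/40
Total weight = 6/245 + 1/40 = 97/1960
P(Z=2 | obs) = 6/245 / 97/1960 = 48/97
P(Z=3 | obs) = 1/40 / 97/1960 = 49/97

P(Z = 3 | obs) = 49/97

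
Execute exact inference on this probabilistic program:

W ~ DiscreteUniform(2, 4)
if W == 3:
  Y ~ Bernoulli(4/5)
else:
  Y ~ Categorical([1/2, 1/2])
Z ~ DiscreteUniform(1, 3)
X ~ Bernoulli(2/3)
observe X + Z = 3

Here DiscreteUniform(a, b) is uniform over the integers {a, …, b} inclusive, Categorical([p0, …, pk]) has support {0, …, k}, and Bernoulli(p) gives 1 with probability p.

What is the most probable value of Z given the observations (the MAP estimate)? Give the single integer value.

Enumerate traces; 12 have nonzero weight after conditioning:
  (W=2, Y=0, Z=2, X=1) weight 1/27
  (W=2, Y=0, Z=3, X=0) weight 1/54
  (W=2, Y=1, Z=2, X=1) weight 1/27
  (W=2, Y=1, Z=3, X=0) weight 1/54
  (W=3, Y=0, Z=2, X=1) weight 2/135
  (W=3, Y=0, Z=3, X=0) weight 1/135
  (W=3, Y=1, Z=2, X=1) weight 8/135
  (W=3, Y=1, Z=3, X=0) weight 4/135
  … 4 more
Group by Z:
  weight(Z=2) = 2/9
  weight(Z=3) = 1/9
Total weight = 2/9 + 1/9 = 1/3
P(Z=2 | obs) = 2/9 / 1/3 = 2/3
P(Z=3 | obs) = 1/9 / 1/3 = 1/3
argmax = 2

argmax_v P(Z = v | obs) = 2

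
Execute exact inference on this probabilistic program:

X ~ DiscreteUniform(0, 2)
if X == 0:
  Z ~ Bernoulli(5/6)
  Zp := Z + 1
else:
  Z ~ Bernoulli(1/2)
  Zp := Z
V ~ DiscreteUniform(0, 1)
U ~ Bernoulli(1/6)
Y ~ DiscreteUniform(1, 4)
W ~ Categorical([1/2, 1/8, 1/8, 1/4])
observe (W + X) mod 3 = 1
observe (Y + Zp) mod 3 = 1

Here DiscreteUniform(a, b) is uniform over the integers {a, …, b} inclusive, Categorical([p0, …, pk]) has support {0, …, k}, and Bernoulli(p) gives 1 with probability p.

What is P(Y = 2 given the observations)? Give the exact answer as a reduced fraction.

P(Y = 2 | obs) = 5/69

Enumerate traces; 44 have nonzero weight after conditioning:
  (X=0, Z=0, V=0, U=0, Y=3, W=1) weight 5/6912
  (X=0, Z=0, V=0, U=1, Y=3, W=1) weight 1/6912
  (X=0, Z=0, V=1, U=0, Y=3, W=1) weight 5/6912
  (X=0, Z=0, V=1, U=1, Y=3, W=1) weight 1/6912
  (X=0, Z=1, V=0, U=0, Y=2, W=1) weight 25/6912
  (X=0, Z=1, V=0, U=1, Y=2, W=1) weight 5/6912
  (X=0, Z=1, V=1, U=0, Y=2, W=1) weight 25/6912
  (X=0, Z=1, V=1, U=1, Y=2, W=1) weight 5/6912
  (X=1, Z=0, V=0, U=0, Y=1, W=0) weight 5/576
  (X=1, Z=0, V=0, U=0, Y=4, W=0) weight 5/576
  … 34 more
Group by Y:
  weight(Y=1) = 7/192
  weight(Y=2) = 5/576
  weight(Y=3) = 11/288
  weight(Y=4) = 7/192
Total weight = 7/192 + 5/576 + 11/288 + 7/192 = 23/192
P(Y=1 | obs) = 7/192 / 23/192 = 7/23
P(Y=2 | obs) = 5/576 / 23/192 = 5/69
P(Y=3 | obs) = 11/288 / 23/192 = 22/69
P(Y=4 | obs) = 7/192 / 23/192 = 7/23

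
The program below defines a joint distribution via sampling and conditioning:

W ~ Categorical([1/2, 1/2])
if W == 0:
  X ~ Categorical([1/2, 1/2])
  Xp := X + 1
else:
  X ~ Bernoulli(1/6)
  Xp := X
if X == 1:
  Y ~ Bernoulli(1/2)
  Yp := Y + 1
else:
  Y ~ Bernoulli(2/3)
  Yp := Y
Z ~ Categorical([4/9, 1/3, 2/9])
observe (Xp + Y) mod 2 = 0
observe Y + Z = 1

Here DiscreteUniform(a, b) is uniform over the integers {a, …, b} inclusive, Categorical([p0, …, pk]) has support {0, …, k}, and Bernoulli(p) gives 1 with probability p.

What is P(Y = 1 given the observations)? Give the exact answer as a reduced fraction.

Enumerate traces; 4 have nonzero weight after conditioning:
  (W=0, X=0, Y=1, Z=0) weight 2/27
  (W=0, X=1, Y=0, Z=1) weight 1/24
  (W=1, X=0, Y=0, Z=1) weight 5/108
  (W=1, X=1, Y=1, Z=0) weight 1/54
Group by Y:
  weight(Y=0) = 19/216
  weight(Y=1) = 5/54
Total weight = 19/216 + 5/54 = 13/72
P(Y=0 | obs) = 19/216 / 13/72 = 19/39
P(Y=1 | obs) = 5/54 / 13/72 = 20/39

P(Y = 1 | obs) = 20/39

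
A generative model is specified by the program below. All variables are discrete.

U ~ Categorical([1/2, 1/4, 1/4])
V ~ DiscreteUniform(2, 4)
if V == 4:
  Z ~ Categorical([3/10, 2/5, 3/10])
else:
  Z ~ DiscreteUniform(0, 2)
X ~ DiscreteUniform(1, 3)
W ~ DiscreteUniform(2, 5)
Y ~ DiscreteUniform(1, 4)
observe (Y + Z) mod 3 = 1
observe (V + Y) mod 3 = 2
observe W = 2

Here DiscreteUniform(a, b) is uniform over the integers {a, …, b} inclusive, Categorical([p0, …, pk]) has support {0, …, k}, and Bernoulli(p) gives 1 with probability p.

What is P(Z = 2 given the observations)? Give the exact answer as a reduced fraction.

P(Z = 2 | obs) = 5/19

Enumerate traces; 36 have nonzero weight after conditioning:
  (U=0, V=2, Z=1, X=1, W=2, Y=3) weight 1/864
  (U=0, V=2, Z=1, X=2, W=2, Y=3) weight 1/864
  (U=0, V=2, Z=1, X=3, W=2, Y=3) weight 1/864
  (U=0, V=3, Z=2, X=1, W=2, Y=2) weight 1/864
  (U=0, V=3, Z=2, X=2, W=2, Y=2) weight 1/864
  (U=0, V=3, Z=2, X=3, W=2, Y=2) weight 1/864
  (U=0, V=4, Z=0, X=1, W=2, Y=1) weight 1/960
  (U=0, V=4, Z=0, X=1, W=2, Y=4) weight 1/960
  … 28 more
Group by Z:
  weight(Z=0) = 1/80
  weight(Z=1) = 1/144
  weight(Z=2) = 1/144
Total weight = 1/80 + 1/144 + 1/144 = 19/720
P(Z=0 | obs) = 1/80 / 19/720 = 9/19
P(Z=1 | obs) = 1/144 / 19/720 = 5/19
P(Z=2 | obs) = 1/144 / 19/720 = 5/19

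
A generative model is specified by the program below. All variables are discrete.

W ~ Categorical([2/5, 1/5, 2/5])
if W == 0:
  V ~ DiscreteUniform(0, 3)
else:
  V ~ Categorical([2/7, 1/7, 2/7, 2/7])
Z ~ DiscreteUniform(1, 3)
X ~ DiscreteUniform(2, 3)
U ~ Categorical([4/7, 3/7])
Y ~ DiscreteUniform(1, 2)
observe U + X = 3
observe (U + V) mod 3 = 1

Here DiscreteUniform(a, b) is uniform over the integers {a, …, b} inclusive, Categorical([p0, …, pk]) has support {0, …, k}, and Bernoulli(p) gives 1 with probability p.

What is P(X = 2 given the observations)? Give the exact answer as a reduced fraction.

P(X = 2 | obs) = 57/83

Enumerate traces; 54 have nonzero weight after conditioning:
  (W=0, V=0, Z=1, X=2, U=1, Y=1) weight 1/280
  (W=0, V=0, Z=1, X=2, U=1, Y=2) weight 1/280
  (W=0, V=0, Z=2, X=2, U=1, Y=1) weight 1/280
  (W=0, V=0, Z=2, X=2, U=1, Y=2) weight 1/280
  (W=0, V=0, Z=3, X=2, U=1, Y=1) weight 1/280
  (W=0, V=0, Z=3, X=2, U=1, Y=2) weight 1/280
  (W=0, V=1, Z=1, X=3, U=0, Y=1) weight 1/210
  (W=0, V=1, Z=1, X=3, U=0, Y=2) weight 1/210
  … 46 more
Group by X:
  weight(X=2) = 57/490
  weight(X=3) = 13/245
Total weight = 57/490 + 13/245 = 83/490
P(X=2 | obs) = 57/490 / 83/490 = 57/83
P(X=3 | obs) = 13/245 / 83/490 = 26/83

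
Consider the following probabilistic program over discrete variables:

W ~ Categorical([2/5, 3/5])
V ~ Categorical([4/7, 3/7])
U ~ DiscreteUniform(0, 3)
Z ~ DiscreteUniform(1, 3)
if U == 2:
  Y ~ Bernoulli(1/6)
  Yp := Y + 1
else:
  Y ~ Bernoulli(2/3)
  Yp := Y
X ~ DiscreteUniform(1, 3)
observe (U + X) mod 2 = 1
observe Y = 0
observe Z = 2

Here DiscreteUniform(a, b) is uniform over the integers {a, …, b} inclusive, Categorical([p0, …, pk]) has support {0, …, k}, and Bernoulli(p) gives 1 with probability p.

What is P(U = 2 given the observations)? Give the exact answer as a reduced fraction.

P(U = 2 | obs) = 5/9

Enumerate traces; 24 have nonzero weight after conditioning:
  (W=0, V=0, U=0, Z=2, Y=0, X=1) weight 2/945
  (W=0, V=0, U=0, Z=2, Y=0, X=3) weight 2/945
  (W=0, V=0, U=1, Z=2, Y=0, X=2) weight 2/945
  (W=0, V=0, U=2, Z=2, Y=0, X=1) weight 1/189
  (W=0, V=0, U=2, Z=2, Y=0, X=3) weight 1/189
  (W=0, V=0, U=3, Z=2, Y=0, X=2) weight 2/945
  (W=0, V=1, U=0, Z=2, Y=0, X=1) weight 1/630
  (W=0, V=1, U=0, Z=2, Y=0, X=3) weight 1/630
  … 16 more
Group by U:
  weight(U=0) = 1/54
  weight(U=1) = 1/108
  weight(U=2) = 5/108
  weight(U=3) = 1/108
Total weight = 1/54 + 1/108 + 5/108 + 1/108 = 1/12
P(U=0 | obs) = 1/54 / 1/12 = 2/9
P(U=1 | obs) = 1/108 / 1/12 = 1/9
P(U=2 | obs) = 5/108 / 1/12 = 5/9
P(U=3 | obs) = 1/108 / 1/12 = 1/9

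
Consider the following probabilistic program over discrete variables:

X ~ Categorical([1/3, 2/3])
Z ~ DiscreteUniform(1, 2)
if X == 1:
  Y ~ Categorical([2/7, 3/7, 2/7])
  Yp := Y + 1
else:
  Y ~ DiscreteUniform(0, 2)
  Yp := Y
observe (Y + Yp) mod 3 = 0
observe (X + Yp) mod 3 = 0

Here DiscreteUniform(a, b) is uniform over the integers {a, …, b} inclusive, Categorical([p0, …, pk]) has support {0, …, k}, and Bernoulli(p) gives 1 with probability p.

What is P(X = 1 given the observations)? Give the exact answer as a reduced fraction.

Enumerate traces; 4 have nonzero weight after conditioning:
  (X=0, Z=1, Y=0) weight 1/18
  (X=0, Z=2, Y=0) weight 1/18
  (X=1, Z=1, Y=1) weight 1/7
  (X=1, Z=2, Y=1) weight 1/7
Group by X:
  weight(X=0) = 1/9
  weight(X=1) = 2/7
Total weight = 1/9 + 2/7 = 25/63
P(X=0 | obs) = 1/9 / 25/63 = 7/25
P(X=1 | obs) = 2/7 / 25/63 = 18/25

P(X = 1 | obs) = 18/25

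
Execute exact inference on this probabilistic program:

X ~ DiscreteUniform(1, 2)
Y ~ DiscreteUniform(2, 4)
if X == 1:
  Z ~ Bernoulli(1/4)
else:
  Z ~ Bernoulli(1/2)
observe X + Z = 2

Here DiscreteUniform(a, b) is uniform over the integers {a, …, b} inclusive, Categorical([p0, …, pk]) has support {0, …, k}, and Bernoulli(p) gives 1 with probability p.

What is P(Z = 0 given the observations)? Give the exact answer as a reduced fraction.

P(Z = 0 | obs) = 2/3

Enumerate traces; 6 have nonzero weight after conditioning:
  (X=1, Y=2, Z=1) weight 1/24
  (X=1, Y=3, Z=1) weight 1/24
  (X=1, Y=4, Z=1) weight 1/24
  (X=2, Y=2, Z=0) weight 1/12
  (X=2, Y=3, Z=0) weight 1/12
  (X=2, Y=4, Z=0) weight 1/12
Group by Z:
  weight(Z=0) = 1/4
  weight(Z=1) = 1/8
Total weight = 1/4 + 1/8 = 3/8
P(Z=0 | obs) = 1/4 / 3/8 = 2/3
P(Z=1 | obs) = 1/8 / 3/8 = 1/3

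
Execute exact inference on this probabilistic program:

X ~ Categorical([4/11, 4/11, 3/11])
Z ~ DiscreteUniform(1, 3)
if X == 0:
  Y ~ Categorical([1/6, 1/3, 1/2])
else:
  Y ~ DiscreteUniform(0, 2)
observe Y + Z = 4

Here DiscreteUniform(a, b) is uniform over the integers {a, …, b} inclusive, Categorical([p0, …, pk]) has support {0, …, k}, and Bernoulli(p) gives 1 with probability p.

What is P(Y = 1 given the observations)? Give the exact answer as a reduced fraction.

Enumerate traces; 6 have nonzero weight after conditioning:
  (X=0, Z=2, Y=2) weight 2/33
  (X=0, Z=3, Y=1) weight 4/99
  (X=1, Z=2, Y=2) weight 4/99
  (X=1, Z=3, Y=1) weight 4/99
  (X=2, Z=2, Y=2) weight 1/33
  (X=2, Z=3, Y=1) weight 1/33
Group by Y:
  weight(Y=1) = 1/9
  weight(Y=2) = 13/99
Total weight = 1/9 + 13/99 = 8/33
P(Y=1 | obs) = 1/9 / 8/33 = 11/24
P(Y=2 | obs) = 13/99 / 8/33 = 13/24

P(Y = 1 | obs) = 11/24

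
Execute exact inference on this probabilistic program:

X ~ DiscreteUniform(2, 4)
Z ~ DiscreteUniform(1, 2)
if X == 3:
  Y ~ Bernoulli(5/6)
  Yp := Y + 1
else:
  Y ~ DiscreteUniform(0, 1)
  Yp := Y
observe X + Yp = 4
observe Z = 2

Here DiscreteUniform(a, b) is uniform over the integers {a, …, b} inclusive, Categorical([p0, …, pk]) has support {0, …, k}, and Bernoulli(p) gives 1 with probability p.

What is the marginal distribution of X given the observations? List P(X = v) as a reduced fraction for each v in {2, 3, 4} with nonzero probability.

P(X=3) = 1/4, P(X=4) = 3/4

Enumerate traces; 2 have nonzero weight after conditioning:
  (X=3, Z=2, Y=0) weight 1/36
  (X=4, Z=2, Y=0) weight 1/12
Group by X:
  weight(X=3) = 1/36
  weight(X=4) = 1/12
Total weight = 1/36 + 1/12 = 1/9
P(X=3 | obs) = 1/36 / 1/9 = 1/4
P(X=4 | obs) = 1/12 / 1/9 = 3/4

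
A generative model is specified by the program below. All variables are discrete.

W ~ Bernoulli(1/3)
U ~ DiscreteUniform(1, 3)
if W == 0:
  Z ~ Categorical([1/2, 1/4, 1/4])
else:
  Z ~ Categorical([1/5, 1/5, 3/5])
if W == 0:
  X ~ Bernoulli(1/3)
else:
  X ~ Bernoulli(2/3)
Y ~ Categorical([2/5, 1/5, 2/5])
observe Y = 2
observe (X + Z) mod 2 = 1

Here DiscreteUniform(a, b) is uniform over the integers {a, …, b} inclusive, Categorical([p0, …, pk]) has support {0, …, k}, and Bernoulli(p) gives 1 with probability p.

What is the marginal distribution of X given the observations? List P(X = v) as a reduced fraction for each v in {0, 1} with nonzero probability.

Enumerate traces; 18 have nonzero weight after conditioning:
  (W=0, U=1, Z=0, X=1, Y=2) weight 2/135
  (W=0, U=1, Z=1, X=0, Y=2) weight 2/135
  (W=0, U=1, Z=2, X=1, Y=2) weight 1/135
  (W=0, U=2, Z=0, X=1, Y=2) weight 2/135
  (W=0, U=2, Z=1, X=0, Y=2) weight 2/135
  (W=0, U=2, Z=2, X=1, Y=2) weight 1/135
  (W=0, U=3, Z=0, X=1, Y=2) weight 2/135
  (W=0, U=3, Z=1, X=0, Y=2) weight 2/135
  … 10 more
Group by X:
  weight(X=0) = 4/75
  weight(X=1) = 31/225
Total weight = 4/75 + 31/225 = 43/225
P(X=0 | obs) = 4/75 / 43/225 = 12/43
P(X=1 | obs) = 31/225 / 43/225 = 31/43

P(X=0) = 12/43, P(X=1) = 31/43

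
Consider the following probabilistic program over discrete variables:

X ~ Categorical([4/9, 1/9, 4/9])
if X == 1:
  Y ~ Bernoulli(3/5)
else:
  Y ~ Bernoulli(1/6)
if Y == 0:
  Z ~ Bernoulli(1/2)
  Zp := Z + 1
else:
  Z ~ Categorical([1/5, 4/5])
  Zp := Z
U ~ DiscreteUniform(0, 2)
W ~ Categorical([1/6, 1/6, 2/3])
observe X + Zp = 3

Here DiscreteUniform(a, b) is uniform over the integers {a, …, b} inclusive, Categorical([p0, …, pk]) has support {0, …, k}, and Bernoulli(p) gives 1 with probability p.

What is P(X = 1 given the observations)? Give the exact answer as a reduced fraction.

P(X = 1 | obs) = 1/12

Enumerate traces; 27 have nonzero weight after conditioning:
  (X=1, Y=0, Z=1, U=0, W=0) weight 1/810
  (X=1, Y=0, Z=1, U=0, W=1) weight 1/810
  (X=1, Y=0, Z=1, U=0, W=2) weight 2/405
  (X=1, Y=0, Z=1, U=1, W=0) weight 1/810
  (X=1, Y=0, Z=1, U=1, W=1) weight 1/810
  (X=1, Y=0, Z=1, U=1, W=2) weight 2/405
  (X=1, Y=0, Z=1, U=2, W=0) weight 1/810
  (X=1, Y=0, Z=1, U=2, W=1) weight 1/810
  (X=2, Y=0, Z=0, U=0, W=0) weight 5/486
  … 18 more
Group by X:
  weight(X=1) = 1/45
  weight(X=2) = 11/45
Total weight = 1/45 + 11/45 = 4/15
P(X=1 | obs) = 1/45 / 4/15 = 1/12
P(X=2 | obs) = 11/45 / 4/15 = 11/12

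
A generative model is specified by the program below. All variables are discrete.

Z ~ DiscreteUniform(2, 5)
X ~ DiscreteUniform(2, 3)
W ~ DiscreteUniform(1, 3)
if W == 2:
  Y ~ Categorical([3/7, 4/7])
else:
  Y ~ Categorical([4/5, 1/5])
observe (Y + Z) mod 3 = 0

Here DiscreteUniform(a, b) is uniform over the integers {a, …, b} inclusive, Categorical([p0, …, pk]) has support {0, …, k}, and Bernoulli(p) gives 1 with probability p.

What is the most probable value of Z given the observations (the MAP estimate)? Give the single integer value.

Enumerate traces; 18 have nonzero weight after conditioning:
  (Z=2, X=2, W=1, Y=1) weight 1/120
  (Z=2, X=2, W=2, Y=1) weight 1/42
  (Z=2, X=2, W=3, Y=1) weight 1/120
  (Z=2, X=3, W=1, Y=1) weight 1/120
  (Z=2, X=3, W=2, Y=1) weight 1/42
  (Z=2, X=3, W=3, Y=1) weight 1/120
  (Z=3, X=2, W=1, Y=0) weight 1/30
  (Z=3, X=2, W=2, Y=0) weight 1/56
  (Z=5, X=2, W=1, Y=1) weight 1/120
  … 9 more
Group by Z:
  weight(Z=2) = 17/210
  weight(Z=3) = 71/420
  weight(Z=5) = 17/210
Total weight = 17/210 + 71/420 + 17/210 = 139/420
P(Z=2 | obs) = 17/210 / 139/420 = 34/139
P(Z=3 | obs) = 71/420 / 139/420 = 71/139
P(Z=5 | obs) = 17/210 / 139/420 = 34/139
argmax = 3

argmax_v P(Z = v | obs) = 3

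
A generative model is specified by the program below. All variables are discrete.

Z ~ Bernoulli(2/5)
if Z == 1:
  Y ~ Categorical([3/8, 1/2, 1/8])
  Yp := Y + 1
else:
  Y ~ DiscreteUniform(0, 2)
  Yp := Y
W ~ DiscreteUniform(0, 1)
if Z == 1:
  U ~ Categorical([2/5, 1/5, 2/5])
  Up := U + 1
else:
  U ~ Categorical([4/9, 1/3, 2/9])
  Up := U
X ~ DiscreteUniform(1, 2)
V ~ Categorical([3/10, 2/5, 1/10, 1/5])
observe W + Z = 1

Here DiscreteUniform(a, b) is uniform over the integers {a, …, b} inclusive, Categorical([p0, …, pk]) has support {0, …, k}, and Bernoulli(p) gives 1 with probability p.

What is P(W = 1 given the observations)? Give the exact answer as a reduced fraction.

P(W = 1 | obs) = 3/5

Enumerate traces; 144 have nonzero weight after conditioning:
  (Z=0, Y=0, W=1, U=0, X=1, V=0) weight 1/150
  (Z=0, Y=0, W=1, U=0, X=1, V=1) weight 2/225
  (Z=0, Y=0, W=1, U=0, X=1, V=2) weight 1/450
  (Z=0, Y=0, W=1, U=0, X=1, V=3) weight 1/225
  (Z=0, Y=0, W=1, U=0, X=2, V=0) weight 1/150
  (Z=0, Y=0, W=1, U=0, X=2, V=1) weight 2/225
  (Z=0, Y=0, W=1, U=0, X=2, V=2) weight 1/450
  (Z=0, Y=0, W=1, U=0, X=2, V=3) weight 1/225
  (Z=1, Y=0, W=0, U=0, X=1, V=0) weight 9/2000
  … 135 more
Group by W:
  weight(W=0) = 1/5
  weight(W=1) = 3/10
Total weight = 1/5 + 3/10 = 1/2
P(W=0 | obs) = 1/5 / 1/2 = 2/5
P(W=1 | obs) = 3/10 / 1/2 = 3/5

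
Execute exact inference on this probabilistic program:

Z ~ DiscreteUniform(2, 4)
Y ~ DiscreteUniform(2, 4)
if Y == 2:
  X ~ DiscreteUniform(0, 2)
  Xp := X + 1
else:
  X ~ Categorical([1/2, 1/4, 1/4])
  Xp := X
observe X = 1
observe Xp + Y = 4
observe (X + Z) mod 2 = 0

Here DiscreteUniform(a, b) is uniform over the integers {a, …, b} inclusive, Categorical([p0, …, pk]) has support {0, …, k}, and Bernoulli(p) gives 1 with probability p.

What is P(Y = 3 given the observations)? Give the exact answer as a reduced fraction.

P(Y = 3 | obs) = 3/7

Enumerate traces; 2 have nonzero weight after conditioning:
  (Z=3, Y=2, X=1) weight 1/27
  (Z=3, Y=3, X=1) weight 1/36
Group by Y:
  weight(Y=2) = 1/27
  weight(Y=3) = 1/36
Total weight = 1/27 + 1/36 = 7/108
P(Y=2 | obs) = 1/27 / 7/108 = 4/7
P(Y=3 | obs) = 1/36 / 7/108 = 3/7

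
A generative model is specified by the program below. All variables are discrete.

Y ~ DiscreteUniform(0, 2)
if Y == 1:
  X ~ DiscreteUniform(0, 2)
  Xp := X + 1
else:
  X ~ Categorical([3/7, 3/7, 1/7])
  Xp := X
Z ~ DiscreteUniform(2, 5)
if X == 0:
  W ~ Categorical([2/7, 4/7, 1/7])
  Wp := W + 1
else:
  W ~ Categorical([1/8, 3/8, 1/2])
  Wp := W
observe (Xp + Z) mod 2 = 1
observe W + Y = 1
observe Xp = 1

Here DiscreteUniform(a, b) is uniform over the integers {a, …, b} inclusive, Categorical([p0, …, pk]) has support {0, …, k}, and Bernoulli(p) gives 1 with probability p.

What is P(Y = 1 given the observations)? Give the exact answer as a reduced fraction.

P(Y = 1 | obs) = 16/43

Enumerate traces; 4 have nonzero weight after conditioning:
  (Y=0, X=1, Z=2, W=1) weight 3/224
  (Y=0, X=1, Z=4, W=1) weight 3/224
  (Y=1, X=0, Z=2, W=0) weight 1/126
  (Y=1, X=0, Z=4, W=0) weight 1/126
Group by Y:
  weight(Y=0) = 3/112
  weight(Y=1) = 1/63
Total weight = 3/112 + 1/63 = 43/1008
P(Y=0 | obs) = 3/112 / 43/1008 = 27/43
P(Y=1 | obs) = 1/63 / 43/1008 = 16/43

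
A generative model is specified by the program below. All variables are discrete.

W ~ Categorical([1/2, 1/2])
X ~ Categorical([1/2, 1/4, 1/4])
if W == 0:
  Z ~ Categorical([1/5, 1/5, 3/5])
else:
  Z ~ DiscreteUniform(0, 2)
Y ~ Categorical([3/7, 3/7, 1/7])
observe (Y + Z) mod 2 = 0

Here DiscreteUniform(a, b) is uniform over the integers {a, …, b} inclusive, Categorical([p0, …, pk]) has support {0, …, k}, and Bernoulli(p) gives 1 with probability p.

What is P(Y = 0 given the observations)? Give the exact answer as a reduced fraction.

Enumerate traces; 30 have nonzero weight after conditioning:
  (W=0, X=0, Z=0, Y=0) weight 3/140
  (W=0, X=0, Z=0, Y=2) weight 1/140
  (W=0, X=0, Z=1, Y=1) weight 3/140
  (W=0, X=0, Z=2, Y=0) weight 9/140
  (W=0, X=0, Z=2, Y=2) weight 3/140
  (W=0, X=1, Z=0, Y=0) weight 3/280
  (W=0, X=1, Z=0, Y=2) weight 1/280
  (W=0, X=1, Z=1, Y=1) weight 3/280
  … 22 more
Group by Y:
  weight(Y=0) = 11/35
  weight(Y=1) = 4/35
  weight(Y=2) = 11/105
Total weight = 11/35 + 4/35 + 11/105 = 8/15
P(Y=0 | obs) = 11/35 / 8/15 = 33/56
P(Y=1 | obs) = 4/35 / 8/15 = 3/14
P(Y=2 | obs) = 11/105 / 8/15 = 11/56

P(Y = 0 | obs) = 33/56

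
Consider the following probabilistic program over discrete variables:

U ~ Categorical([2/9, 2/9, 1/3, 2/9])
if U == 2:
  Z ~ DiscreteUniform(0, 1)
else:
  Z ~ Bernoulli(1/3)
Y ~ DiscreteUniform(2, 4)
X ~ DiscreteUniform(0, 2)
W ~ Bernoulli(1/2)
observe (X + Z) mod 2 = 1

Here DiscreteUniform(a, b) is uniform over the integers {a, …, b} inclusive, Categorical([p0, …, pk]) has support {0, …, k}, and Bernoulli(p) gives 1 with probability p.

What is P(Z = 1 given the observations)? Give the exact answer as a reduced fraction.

P(Z = 1 | obs) = 14/25

Enumerate traces; 72 have nonzero weight after conditioning:
  (U=0, Z=0, Y=2, X=1, W=0) weight 2/243
  (U=0, Z=0, Y=2, X=1, W=1) weight 2/243
  (U=0, Z=0, Y=3, X=1, W=0) weight 2/243
  (U=0, Z=0, Y=3, X=1, W=1) weight 2/243
  (U=0, Z=0, Y=4, X=1, W=0) weight 2/243
  (U=0, Z=0, Y=4, X=1, W=1) weight 2/243
  (U=0, Z=1, Y=2, X=0, W=0) weight 1/243
  (U=0, Z=1, Y=2, X=0, W=1) weight 1/243
  … 64 more
Group by Z:
  weight(Z=0) = 11/54
  weight(Z=1) = 7/27
Total weight = 11/54 + 7/27 = 25/54
P(Z=0 | obs) = 11/54 / 25/54 = 11/25
P(Z=1 | obs) = 7/27 / 25/54 = 14/25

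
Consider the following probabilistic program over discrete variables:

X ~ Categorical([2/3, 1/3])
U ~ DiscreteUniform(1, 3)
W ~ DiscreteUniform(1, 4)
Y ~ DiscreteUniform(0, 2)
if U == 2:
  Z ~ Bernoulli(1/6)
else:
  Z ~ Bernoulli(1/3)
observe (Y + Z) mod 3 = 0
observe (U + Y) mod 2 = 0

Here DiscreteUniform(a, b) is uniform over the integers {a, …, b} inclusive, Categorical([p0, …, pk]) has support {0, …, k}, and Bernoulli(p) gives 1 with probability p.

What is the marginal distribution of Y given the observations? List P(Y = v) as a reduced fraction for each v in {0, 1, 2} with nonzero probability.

P(Y=0) = 5/6, P(Y=2) = 1/6

Enumerate traces; 16 have nonzero weight after conditioning:
  (X=0, U=2, W=1, Y=0, Z=0) weight 5/324
  (X=0, U=2, W=1, Y=2, Z=1) weight 1/324
  (X=0, U=2, W=2, Y=0, Z=0) weight 5/324
  (X=0, U=2, W=2, Y=2, Z=1) weight 1/324
  (X=0, U=2, W=3, Y=0, Z=0) weight 5/324
  (X=0, U=2, W=3, Y=2, Z=1) weight 1/324
  (X=0, U=2, W=4, Y=0, Z=0) weight 5/324
  (X=0, U=2, W=4, Y=2, Z=1) weight 1/324
  … 8 more
Group by Y:
  weight(Y=0) = 5/54
  weight(Y=2) = 1/54
Total weight = 5/54 + 1/54 = 1/9
P(Y=0 | obs) = 5/54 / 1/9 = 5/6
P(Y=2 | obs) = 1/54 / 1/9 = 1/6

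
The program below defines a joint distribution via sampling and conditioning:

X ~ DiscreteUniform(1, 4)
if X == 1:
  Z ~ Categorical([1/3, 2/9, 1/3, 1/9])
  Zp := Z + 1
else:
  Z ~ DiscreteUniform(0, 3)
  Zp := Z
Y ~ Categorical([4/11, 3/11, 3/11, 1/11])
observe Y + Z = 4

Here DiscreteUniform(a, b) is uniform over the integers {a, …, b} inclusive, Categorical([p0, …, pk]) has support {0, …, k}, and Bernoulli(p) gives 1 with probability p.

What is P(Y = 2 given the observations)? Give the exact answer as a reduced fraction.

Enumerate traces; 12 have nonzero weight after conditioning:
  (X=1, Z=1, Y=3) weight 1/198
  (X=1, Z=2, Y=2) weight 1/44
  (X=1, Z=3, Y=1) weight 1/132
  (X=2, Z=1, Y=3) weight 1/176
  (X=2, Z=2, Y=2) weight 3/176
  (X=2, Z=3, Y=1) weight 3/176
  (X=3, Z=1, Y=3) weight 1/176
  (X=3, Z=2, Y=2) weight 3/176
  … 4 more
Group by Y:
  weight(Y=1) = 31/528
  weight(Y=2) = 13/176
  weight(Y=3) = 35/1584
Total weight = 31/528 + 13/176 + 35/1584 = 245/1584
P(Y=1 | obs) = 31/528 / 245/1584 = 93/245
P(Y=2 | obs) = 13/176 / 245/1584 = 117/245
P(Y=3 | obs) = 35/1584 / 245/1584 = 1/7

P(Y = 2 | obs) = 117/245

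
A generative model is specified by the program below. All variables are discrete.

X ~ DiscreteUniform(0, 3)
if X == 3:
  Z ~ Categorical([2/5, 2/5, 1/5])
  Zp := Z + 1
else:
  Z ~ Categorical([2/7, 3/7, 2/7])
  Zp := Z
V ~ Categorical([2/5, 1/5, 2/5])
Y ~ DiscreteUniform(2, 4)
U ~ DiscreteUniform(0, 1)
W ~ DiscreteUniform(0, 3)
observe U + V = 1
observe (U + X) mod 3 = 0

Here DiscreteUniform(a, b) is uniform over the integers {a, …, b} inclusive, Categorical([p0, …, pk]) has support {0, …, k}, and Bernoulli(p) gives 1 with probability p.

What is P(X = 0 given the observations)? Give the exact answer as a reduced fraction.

Enumerate traces; 108 have nonzero weight after conditioning:
  (X=0, Z=0, V=1, Y=2, U=0, W=0) weight 1/1680
  (X=0, Z=0, V=1, Y=2, U=0, W=1) weight 1/1680
  (X=0, Z=0, V=1, Y=2, U=0, W=2) weight 1/1680
  (X=0, Z=0, V=1, Y=2, U=0, W=3) weight 1/1680
  (X=0, Z=0, V=1, Y=3, U=0, W=0) weight 1/1680
  (X=0, Z=0, V=1, Y=3, U=0, W=1) weight 1/1680
  (X=0, Z=0, V=1, Y=3, U=0, W=2) weight 1/1680
  (X=0, Z=0, V=1, Y=3, U=0, W=3) weight 1/1680
  (X=2, Z=0, V=0, Y=2, U=1, W=0) weight 1/840
  (X=3, Z=0, V=1, Y=2, U=0, W=0) weight 1/1200
  … 98 more
Group by X:
  weight(X=0) = 1/40
  weight(X=2) = 1/20
  weight(X=3) = 1/40
Total weight = 1/40 + 1/20 + 1/40 = 1/10
P(X=0 | obs) = 1/40 / 1/10 = 1/4
P(X=2 | obs) = 1/20 / 1/10 = 1/2
P(X=3 | obs) = 1/40 / 1/10 = 1/4

P(X = 0 | obs) = 1/4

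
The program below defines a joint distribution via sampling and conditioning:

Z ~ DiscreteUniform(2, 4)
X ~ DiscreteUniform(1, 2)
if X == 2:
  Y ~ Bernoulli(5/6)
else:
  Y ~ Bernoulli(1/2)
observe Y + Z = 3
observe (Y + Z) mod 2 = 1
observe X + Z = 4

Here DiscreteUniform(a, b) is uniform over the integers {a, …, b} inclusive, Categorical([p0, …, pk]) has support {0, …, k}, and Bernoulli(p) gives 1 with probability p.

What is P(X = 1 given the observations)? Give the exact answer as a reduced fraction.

Enumerate traces; 2 have nonzero weight after conditioning:
  (Z=2, X=2, Y=1) weight 5/36
  (Z=3, X=1, Y=0) weight 1/12
Group by X:
  weight(X=1) = 1/12
  weight(X=2) = 5/36
Total weight = 1/12 + 5/36 = 2/9
P(X=1 | obs) = 1/12 / 2/9 = 3/8
P(X=2 | obs) = 5/36 / 2/9 = 5/8

P(X = 1 | obs) = 3/8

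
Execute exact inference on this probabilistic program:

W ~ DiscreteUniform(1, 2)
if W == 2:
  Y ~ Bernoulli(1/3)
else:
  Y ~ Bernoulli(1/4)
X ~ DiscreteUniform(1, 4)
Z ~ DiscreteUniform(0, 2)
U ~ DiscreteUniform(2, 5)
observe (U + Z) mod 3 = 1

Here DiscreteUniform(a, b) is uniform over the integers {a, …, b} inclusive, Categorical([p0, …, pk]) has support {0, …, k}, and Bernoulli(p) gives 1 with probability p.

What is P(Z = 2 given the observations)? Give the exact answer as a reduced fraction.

P(Z = 2 | obs) = 1/2

Enumerate traces; 64 have nonzero weight after conditioning:
  (W=1, Y=0, X=1, Z=0, U=4) weight 1/128
  (W=1, Y=0, X=1, Z=1, U=3) weight 1/128
  (W=1, Y=0, X=1, Z=2, U=2) weight 1/128
  (W=1, Y=0, X=1, Z=2, U=5) weight 1/128
  (W=1, Y=0, X=2, Z=0, U=4) weight 1/128
  (W=1, Y=0, X=2, Z=1, U=3) weight 1/128
  (W=1, Y=0, X=2, Z=2, U=2) weight 1/128
  (W=1, Y=0, X=2, Z=2, U=5) weight 1/128
  … 56 more
Group by Z:
  weight(Z=0) = 1/12
  weight(Z=1) = 1/12
  weight(Z=2) = 1/6
Total weight = 1/12 + 1/12 + 1/6 = 1/3
P(Z=0 | obs) = 1/12 / 1/3 = 1/4
P(Z=1 | obs) = 1/12 / 1/3 = 1/4
P(Z=2 | obs) = 1/6 / 1/3 = 1/2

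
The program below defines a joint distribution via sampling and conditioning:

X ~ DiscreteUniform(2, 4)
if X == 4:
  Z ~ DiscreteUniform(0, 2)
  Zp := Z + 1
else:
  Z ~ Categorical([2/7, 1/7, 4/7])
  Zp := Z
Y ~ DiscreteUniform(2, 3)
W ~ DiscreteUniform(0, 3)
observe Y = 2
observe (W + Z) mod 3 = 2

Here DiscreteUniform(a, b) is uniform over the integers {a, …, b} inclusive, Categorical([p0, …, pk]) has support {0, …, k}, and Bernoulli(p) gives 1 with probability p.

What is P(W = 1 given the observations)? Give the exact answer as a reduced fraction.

P(W = 1 | obs) = 13/94

Enumerate traces; 12 have nonzero weight after conditioning:
  (X=2, Z=0, Y=2, W=2) weight 1/84
  (X=2, Z=1, Y=2, W=1) weight 1/168
  (X=2, Z=2, Y=2, W=0) weight 1/42
  (X=2, Z=2, Y=2, W=3) weight 1/42
  (X=3, Z=0, Y=2, W=2) weight 1/84
  (X=3, Z=1, Y=2, W=1) weight 1/168
  (X=3, Z=2, Y=2, W=0) weight 1/42
  (X=3, Z=2, Y=2, W=3) weight 1/42
  … 4 more
Group by W:
  weight(W=0) = 31/504
  weight(W=1) = 13/504
  weight(W=2) = 19/504
  weight(W=3) = 31/504
Total weight = 31/504 + 13/504 + 19/504 + 31/504 = 47/252
P(W=0 | obs) = 31/504 / 47/252 = 31/94
P(W=1 | obs) = 13/504 / 47/252 = 13/94
P(W=2 | obs) = 19/504 / 47/252 = 19/94
P(W=3 | obs) = 31/504 / 47/252 = 31/94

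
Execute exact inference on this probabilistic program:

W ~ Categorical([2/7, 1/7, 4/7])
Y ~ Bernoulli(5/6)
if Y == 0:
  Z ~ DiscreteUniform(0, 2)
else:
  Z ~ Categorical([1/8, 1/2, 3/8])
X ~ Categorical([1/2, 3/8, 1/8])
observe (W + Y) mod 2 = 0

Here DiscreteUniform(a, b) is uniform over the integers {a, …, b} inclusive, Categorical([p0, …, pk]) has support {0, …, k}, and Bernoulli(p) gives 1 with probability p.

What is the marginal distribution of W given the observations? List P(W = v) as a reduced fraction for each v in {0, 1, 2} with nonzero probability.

Enumerate traces; 27 have nonzero weight after conditioning:
  (W=0, Y=0, Z=0, X=0) weight 1/126
  (W=0, Y=0, Z=0, X=1) weight 1/168
  (W=0, Y=0, Z=0, X=2) weight 1/504
  (W=0, Y=0, Z=1, X=0) weight 1/126
  (W=0, Y=0, Z=1, X=1) weight 1/168
  (W=0, Y=0, Z=1, X=2) weight 1/504
  (W=0, Y=0, Z=2, X=0) weight 1/126
  (W=0, Y=0, Z=2, X=1) weight 1/168
  (W=1, Y=1, Z=0, X=0) weight 5/672
  (W=2, Y=0, Z=0, X=0) weight 1/63
  … 17 more
Group by W:
  weight(W=0) = 1/21
  weight(W=1) = 5/42
  weight(W=2) = 2/21
Total weight = 1/21 + 5/42 + 2/21 = 11/42
P(W=0 | obs) = 1/21 / 11/42 = 2/11
P(W=1 | obs) = 5/42 / 11/42 = 5/11
P(W=2 | obs) = 2/21 / 11/42 = 4/11

P(W=0) = 2/11, P(W=1) = 5/11, P(W=2) = 4/11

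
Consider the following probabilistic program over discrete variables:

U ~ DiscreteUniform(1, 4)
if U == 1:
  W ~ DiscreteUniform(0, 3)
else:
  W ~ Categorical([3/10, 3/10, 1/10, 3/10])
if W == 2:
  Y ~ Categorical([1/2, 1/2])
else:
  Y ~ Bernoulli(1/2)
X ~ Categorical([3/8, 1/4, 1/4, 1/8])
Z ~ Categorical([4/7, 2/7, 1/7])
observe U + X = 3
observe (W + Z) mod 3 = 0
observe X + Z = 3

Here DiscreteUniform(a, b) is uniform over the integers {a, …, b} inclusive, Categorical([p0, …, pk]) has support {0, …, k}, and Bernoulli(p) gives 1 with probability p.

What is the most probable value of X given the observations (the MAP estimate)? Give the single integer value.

argmax_v P(X = v | obs) = 2

Enumerate traces; 4 have nonzero weight after conditioning:
  (U=1, W=2, Y=0, X=2, Z=1) weight 1/448
  (U=1, W=2, Y=1, X=2, Z=1) weight 1/448
  (U=2, W=1, Y=0, X=1, Z=2) weight 3/2240
  (U=2, W=1, Y=1, X=1, Z=2) weight 3/2240
Group by X:
  weight(X=1) = 3/1120
  weight(X=2) = 1/224
Total weight = 3/1120 + 1/224 = 1/140
P(X=1 | obs) = 3/1120 / 1/140 = 3/8
P(X=2 | obs) = 1/224 / 1/140 = 5/8
argmax = 2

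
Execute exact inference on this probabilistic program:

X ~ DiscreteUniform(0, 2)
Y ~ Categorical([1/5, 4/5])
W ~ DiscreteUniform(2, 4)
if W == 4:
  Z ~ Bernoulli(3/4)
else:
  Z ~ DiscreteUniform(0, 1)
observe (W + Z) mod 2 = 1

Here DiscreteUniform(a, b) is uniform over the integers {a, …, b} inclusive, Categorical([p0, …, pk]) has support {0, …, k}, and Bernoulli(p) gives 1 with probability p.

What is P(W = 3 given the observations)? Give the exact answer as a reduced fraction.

P(W = 3 | obs) = 2/7

Enumerate traces; 18 have nonzero weight after conditioning:
  (X=0, Y=0, W=2, Z=1) weight 1/90
  (X=0, Y=0, W=3, Z=0) weight 1/90
  (X=0, Y=0, W=4, Z=1) weight 1/60
  (X=0, Y=1, W=2, Z=1) weight 2/45
  (X=0, Y=1, W=3, Z=0) weight 2/45
  (X=0, Y=1, W=4, Z=1) weight 1/15
  (X=1, Y=0, W=2, Z=1) weight 1/90
  (X=1, Y=0, W=3, Z=0) weight 1/90
  … 10 more
Group by W:
  weight(W=2) = 1/6
  weight(W=3) = 1/6
  weight(W=4) = 1/4
Total weight = 1/6 + 1/6 + 1/4 = 7/12
P(W=2 | obs) = 1/6 / 7/12 = 2/7
P(W=3 | obs) = 1/6 / 7/12 = 2/7
P(W=4 | obs) = 1/4 / 7/12 = 3/7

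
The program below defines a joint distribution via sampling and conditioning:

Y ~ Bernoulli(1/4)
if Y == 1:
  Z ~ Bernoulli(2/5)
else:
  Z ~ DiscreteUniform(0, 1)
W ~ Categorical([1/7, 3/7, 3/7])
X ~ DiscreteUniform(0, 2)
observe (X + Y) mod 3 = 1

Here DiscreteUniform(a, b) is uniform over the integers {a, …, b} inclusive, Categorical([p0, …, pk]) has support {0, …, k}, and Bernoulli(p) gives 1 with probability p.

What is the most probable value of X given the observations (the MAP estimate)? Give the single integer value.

Enumerate traces; 12 have nonzero weight after conditioning:
  (Y=0, Z=0, W=0, X=1) weight 1/56
  (Y=0, Z=0, W=1, X=1) weight 3/56
  (Y=0, Z=0, W=2, X=1) weight 3/56
  (Y=0, Z=1, W=0, X=1) weight 1/56
  (Y=0, Z=1, W=1, X=1) weight 3/56
  (Y=0, Z=1, W=2, X=1) weight 3/56
  (Y=1, Z=0, W=0, X=0) weight 1/140
  (Y=1, Z=0, W=1, X=0) weight 3/140
  … 4 more
Group by X:
  weight(X=0) = 1/12
  weight(X=1) = 1/4
Total weight = 1/12 + 1/4 = 1/3
P(X=0 | obs) = 1/12 / 1/3 = 1/4
P(X=1 | obs) = 1/4 / 1/3 = 3/4
argmax = 1

argmax_v P(X = v | obs) = 1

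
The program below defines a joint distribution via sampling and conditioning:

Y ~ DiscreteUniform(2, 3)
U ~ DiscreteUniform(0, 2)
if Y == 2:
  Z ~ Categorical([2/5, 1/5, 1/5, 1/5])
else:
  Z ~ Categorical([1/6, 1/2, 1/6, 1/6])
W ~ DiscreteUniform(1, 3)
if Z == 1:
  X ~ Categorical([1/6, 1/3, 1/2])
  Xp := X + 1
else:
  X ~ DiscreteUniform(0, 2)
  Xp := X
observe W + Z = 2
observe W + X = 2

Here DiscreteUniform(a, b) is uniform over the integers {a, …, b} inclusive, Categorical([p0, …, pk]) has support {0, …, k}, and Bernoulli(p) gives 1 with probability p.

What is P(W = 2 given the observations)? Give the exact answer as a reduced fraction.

Enumerate traces; 12 have nonzero weight after conditioning:
  (Y=2, U=0, Z=0, W=2, X=0) weight 1/135
  (Y=2, U=0, Z=1, W=1, X=1) weight 1/270
  (Y=2, U=1, Z=0, W=2, X=0) weight 1/135
  (Y=2, U=1, Z=1, W=1, X=1) weight 1/270
  (Y=2, U=2, Z=0, W=2, X=0) weight 1/135
  (Y=2, U=2, Z=1, W=1, X=1) weight 1/270
  (Y=3, U=0, Z=0, W=2, X=0) weight 1/324
  (Y=3, U=0, Z=1, W=1, X=1) weight 1/108
  … 4 more
Group by W:
  weight(W=1) = 7/180
  weight(W=2) = 17/540
Total weight = 7/180 + 17/540 = 19/270
P(W=1 | obs) = 7/180 / 19/270 = 21/38
P(W=2 | obs) = 17/540 / 19/270 = 17/38

P(W = 2 | obs) = 17/38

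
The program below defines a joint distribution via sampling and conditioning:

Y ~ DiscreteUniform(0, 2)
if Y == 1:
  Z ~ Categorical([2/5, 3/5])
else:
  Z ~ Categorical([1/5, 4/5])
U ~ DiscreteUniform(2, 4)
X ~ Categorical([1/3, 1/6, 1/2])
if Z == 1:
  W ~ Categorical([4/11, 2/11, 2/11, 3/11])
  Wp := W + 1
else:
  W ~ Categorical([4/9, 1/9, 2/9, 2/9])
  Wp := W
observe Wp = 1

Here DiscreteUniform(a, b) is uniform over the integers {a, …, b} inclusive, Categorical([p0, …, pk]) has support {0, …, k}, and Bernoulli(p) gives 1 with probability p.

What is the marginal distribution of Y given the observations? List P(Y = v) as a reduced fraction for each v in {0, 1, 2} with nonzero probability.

Enumerate traces; 54 have nonzero weight after conditioning:
  (Y=0, Z=0, U=2, X=0, W=1) weight 1/1215
  (Y=0, Z=0, U=2, X=1, W=1) weight 1/2430
  (Y=0, Z=0, U=2, X=2, W=1) weight 1/810
  (Y=0, Z=0, U=3, X=0, W=1) weight 1/1215
  (Y=0, Z=0, U=3, X=1, W=1) weight 1/2430
  (Y=0, Z=0, U=3, X=2, W=1) weight 1/810
  (Y=0, Z=0, U=4, X=0, W=1) weight 1/1215
  (Y=0, Z=0, U=4, X=1, W=1) weight 1/2430
  (Y=1, Z=0, U=2, X=0, W=1) weight 2/1215
  (Y=2, Z=0, U=2, X=0, W=1) weight 1/1215
  … 44 more
Group by Y:
  weight(Y=0) = 31/297
  weight(Y=1) = 26/297
  weight(Y=2) = 31/297
Total weight = 31/297 + 26/297 + 31/297 = 8/27
P(Y=0 | obs) = 31/297 / 8/27 = 31/88
P(Y=1 | obs) = 26/297 / 8/27 = 13/44
P(Y=2 | obs) = 31/297 / 8/27 = 31/88

P(Y=0) = 31/88, P(Y=1) = 13/44, P(Y=2) = 31/88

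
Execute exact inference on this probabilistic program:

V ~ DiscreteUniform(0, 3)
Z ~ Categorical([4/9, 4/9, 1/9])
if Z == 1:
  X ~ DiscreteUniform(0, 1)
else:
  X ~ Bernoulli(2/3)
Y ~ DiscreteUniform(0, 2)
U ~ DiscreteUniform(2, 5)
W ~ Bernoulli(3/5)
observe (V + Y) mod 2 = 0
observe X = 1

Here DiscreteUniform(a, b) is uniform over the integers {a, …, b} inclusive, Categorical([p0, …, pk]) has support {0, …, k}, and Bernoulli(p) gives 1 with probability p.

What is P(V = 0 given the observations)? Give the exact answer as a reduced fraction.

Enumerate traces; 144 have nonzero weight after conditioning:
  (V=0, Z=0, X=1, Y=0, U=2, W=0) weight 1/405
  (V=0, Z=0, X=1, Y=0, U=2, W=1) weight 1/270
  (V=0, Z=0, X=1, Y=0, U=3, W=0) weight 1/405
  (V=0, Z=0, X=1, Y=0, U=3, W=1) weight 1/270
  (V=0, Z=0, X=1, Y=0, U=4, W=0) weight 1/405
  (V=0, Z=0, X=1, Y=0, U=4, W=1) weight 1/270
  (V=0, Z=0, X=1, Y=0, U=5, W=0) weight 1/405
  (V=0, Z=0, X=1, Y=0, U=5, W=1) weight 1/270
  (V=1, Z=0, X=1, Y=1, U=2, W=0) weight 1/405
  (V=2, Z=0, X=1, Y=0, U=2, W=0) weight 1/405
  … 134 more
Group by V:
  weight(V=0) = 8/81
  weight(V=1) = 4/81
  weight(V=2) = 8/81
  weight(V=3) = 4/81
Total weight = 8/81 + 4/81 + 8/81 + 4/81 = 8/27
P(V=0 | obs) = 8/81 / 8/27 = 1/3
P(V=1 | obs) = 4/81 / 8/27 = 1/6
P(V=2 | obs) = 8/81 / 8/27 = 1/3
P(V=3 | obs) = 4/81 / 8/27 = 1/6

P(V = 0 | obs) = 1/3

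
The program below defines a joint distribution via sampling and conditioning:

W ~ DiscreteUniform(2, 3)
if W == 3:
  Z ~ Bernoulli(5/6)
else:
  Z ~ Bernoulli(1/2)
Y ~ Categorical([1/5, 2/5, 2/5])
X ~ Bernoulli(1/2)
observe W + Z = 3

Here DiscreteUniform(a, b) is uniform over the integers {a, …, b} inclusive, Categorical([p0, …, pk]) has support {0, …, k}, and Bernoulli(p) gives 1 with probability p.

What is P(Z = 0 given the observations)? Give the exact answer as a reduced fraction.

P(Z = 0 | obs) = 1/4

Enumerate traces; 12 have nonzero weight after conditioning:
  (W=2, Z=1, Y=0, X=0) weight 1/40
  (W=2, Z=1, Y=0, X=1) weight 1/40
  (W=2, Z=1, Y=1, X=0) weight 1/20
  (W=2, Z=1, Y=1, X=1) weight 1/20
  (W=2, Z=1, Y=2, X=0) weight 1/20
  (W=2, Z=1, Y=2, X=1) weight 1/20
  (W=3, Z=0, Y=0, X=0) weight 1/120
  (W=3, Z=0, Y=0, X=1) weight 1/120
  … 4 more
Group by Z:
  weight(Z=0) = 1/12
  weight(Z=1) = 1/4
Total weight = 1/12 + 1/4 = 1/3
P(Z=0 | obs) = 1/12 / 1/3 = 1/4
P(Z=1 | obs) = 1/4 / 1/3 = 3/4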